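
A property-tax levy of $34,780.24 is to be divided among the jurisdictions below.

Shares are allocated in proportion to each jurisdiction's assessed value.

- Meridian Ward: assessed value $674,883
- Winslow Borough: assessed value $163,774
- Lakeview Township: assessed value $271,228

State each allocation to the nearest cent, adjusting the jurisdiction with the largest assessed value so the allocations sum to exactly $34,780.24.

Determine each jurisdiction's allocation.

Meridian Ward: $21,148.67; Winslow Borough: $5,132.15; Lakeview Township: $8,499.42

Sum of assessed value: 674,883 + 163,774 + 271,228 = 1,109,885.
Unrounded shares: Meridian Ward 21,148.6710; Winslow Borough 5,132.1525; Lakeview Township 8,499.4165.
Rounded to nearest cent: Meridian Ward $21,148.67; Winslow Borough $5,132.15; Lakeview Township $8,499.42. Sum = $34,780.24.
No rounding difference to absorb.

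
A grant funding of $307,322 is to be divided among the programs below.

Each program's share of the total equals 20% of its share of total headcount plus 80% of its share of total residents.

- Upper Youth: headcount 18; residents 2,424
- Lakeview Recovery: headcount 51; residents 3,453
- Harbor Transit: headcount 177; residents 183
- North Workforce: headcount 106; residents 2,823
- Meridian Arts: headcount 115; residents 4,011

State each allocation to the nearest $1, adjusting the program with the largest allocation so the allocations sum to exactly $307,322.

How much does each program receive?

Upper Youth: $48,589; Lakeview Recovery: $72,553; Harbor Transit: $26,785; North Workforce: $67,779; Meridian Arts: $91,616

Totals — headcount 467, residents 12,894.
Composite weights (20% headcount + 80% residents): Upper Youth 0.1581; Lakeview Recovery 0.2361; Harbor Transit 0.0872; North Workforce 0.2205; Meridian Arts 0.2981.
Proportional shares: Upper Youth 48,588.93; Lakeview Recovery 72,552.80; Harbor Transit 26,785.30; North Workforce 67,779.06; Meridian Arts 91,615.91.
Rounded to nearest $1: Upper Youth $48,589; Lakeview Recovery $72,553; Harbor Transit $26,785; North Workforce $67,779; Meridian Arts $91,616. Sum = $307,322.
Sum already equals the total — no adjustment.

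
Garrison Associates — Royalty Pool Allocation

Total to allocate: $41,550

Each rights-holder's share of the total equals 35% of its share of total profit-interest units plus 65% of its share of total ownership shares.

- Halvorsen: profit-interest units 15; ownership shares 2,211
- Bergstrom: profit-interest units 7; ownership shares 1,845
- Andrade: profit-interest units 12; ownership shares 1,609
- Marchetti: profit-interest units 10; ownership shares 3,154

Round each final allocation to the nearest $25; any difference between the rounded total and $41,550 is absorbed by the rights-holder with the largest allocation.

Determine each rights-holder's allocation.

Totals — profit-interest units 44, ownership shares 8,819.
Combined weights (35% profit-interest units + 65% ownership shares): Halvorsen 0.2823; Bergstrom 0.1917; Andrade 0.2140; Marchetti 0.3120.
Unrounded shares: Halvorsen 11,728.69; Bergstrom 7,963.75; Andrade 8,893.57; Marchetti 12,963.99.
After rounding ($25): Halvorsen $11,725; Bergstrom $7,975; Andrade $8,900; Marchetti $12,975. Sum = $41,575.
Difference $41,550 − $41,575 = −$25 applied to largest allocation (Marchetti): Marchetti becomes $12,950.

Halvorsen: $11,725; Bergstrom: $7,975; Andrade: $8,900; Marchetti: $12,950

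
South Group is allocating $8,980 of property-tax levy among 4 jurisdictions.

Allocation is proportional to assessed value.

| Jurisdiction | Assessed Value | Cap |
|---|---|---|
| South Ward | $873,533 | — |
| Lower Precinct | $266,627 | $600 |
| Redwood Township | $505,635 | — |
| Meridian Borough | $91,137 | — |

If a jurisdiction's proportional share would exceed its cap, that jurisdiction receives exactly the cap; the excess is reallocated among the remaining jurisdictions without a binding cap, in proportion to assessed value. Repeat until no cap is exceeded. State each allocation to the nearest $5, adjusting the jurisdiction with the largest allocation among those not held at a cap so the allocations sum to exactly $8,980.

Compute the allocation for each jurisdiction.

South Ward: $4,980 | Lower Precinct: $600 | Redwood Township: $2,880 | Meridian Borough: $520

Sum of assessed value: 1,736,932.
Unconstrained shares: South Ward 4,516.20; Lower Precinct 1,378.47; Redwood Township 2,614.15; Meridian Borough 471.18.
Held at cap: Lower Precinct ($600); remaining pool $8,380 reallocated over remaining assessed value 1,470,305.
Remaining shares: South Ward 4,978.70 → $4,980; Redwood Township 2,881.87 → $2,880; Meridian Borough 519.44 → $520.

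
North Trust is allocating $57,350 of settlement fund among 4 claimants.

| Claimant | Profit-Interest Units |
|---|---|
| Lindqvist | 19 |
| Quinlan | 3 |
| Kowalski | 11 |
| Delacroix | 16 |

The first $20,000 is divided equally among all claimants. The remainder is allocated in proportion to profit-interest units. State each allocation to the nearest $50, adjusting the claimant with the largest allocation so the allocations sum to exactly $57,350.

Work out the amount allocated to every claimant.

Equal tier: $20,000 ÷ 4 = $5,000 apiece.
Remainder $37,350 by profit-interest units (total 49): Lindqvist 14,482.65 → $14,500; Quinlan 2,286.73 → $2,300; Kowalski 8,384.69 → $8,400; Delacroix 12,195.92 → $12,200.
Rounding difference −$50 on remainder applied to Lindqvist.
Totals: Lindqvist $5,000 + $14,450 = $19,450; Quinlan $5,000 + $2,300 = $7,300; Kowalski $5,000 + $8,400 = $13,400; Delacroix $5,000 + $12,200 = $17,200.

Lindqvist: $19,450 · Quinlan: $7,300 · Kowalski: $13,400 · Delacroix: $17,200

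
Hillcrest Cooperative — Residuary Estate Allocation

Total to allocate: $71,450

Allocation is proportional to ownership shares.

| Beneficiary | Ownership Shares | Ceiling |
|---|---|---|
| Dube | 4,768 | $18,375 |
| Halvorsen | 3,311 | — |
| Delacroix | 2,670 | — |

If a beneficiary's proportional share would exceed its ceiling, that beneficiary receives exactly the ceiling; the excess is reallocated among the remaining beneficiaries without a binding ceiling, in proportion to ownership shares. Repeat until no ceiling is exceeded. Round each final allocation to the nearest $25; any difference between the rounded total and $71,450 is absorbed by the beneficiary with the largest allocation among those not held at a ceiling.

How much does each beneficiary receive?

Sum of ownership shares: 10,749.
Unconstrained shares: Dube 31,693.52; Halvorsen 22,008.65; Delacroix 17,747.84.
Capped: Dube ($18,375); residual $53,075 reallocated over remaining ownership shares 5,981.
Shares after redistribution: Halvorsen 29,381.60 → $29,375; Delacroix 23,693.40 → $23,700.

Dube: $18,375 · Halvorsen: $29,375 · Delacroix: $23,700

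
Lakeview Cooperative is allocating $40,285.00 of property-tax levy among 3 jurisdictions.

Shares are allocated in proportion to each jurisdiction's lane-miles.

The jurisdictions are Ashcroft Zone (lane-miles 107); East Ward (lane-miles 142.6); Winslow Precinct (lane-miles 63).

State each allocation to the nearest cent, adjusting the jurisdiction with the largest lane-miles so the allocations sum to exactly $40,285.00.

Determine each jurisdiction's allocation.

Ashcroft Zone: $13,789.17; East Ward: $18,376.97; Winslow Precinct: $8,118.86

Lane-miles total: 107 + 142.6 + 63 = 312.6.
Raw shares: Ashcroft Zone 13,789.1715; East Ward 18,376.9706; Winslow Precinct 8,118.8580.
Rounded to nearest cent: Ashcroft Zone $13,789.17; East Ward $18,376.97; Winslow Precinct $8,118.86. Sum = $40,285.00.
Rounded total matches; no reconciliation needed.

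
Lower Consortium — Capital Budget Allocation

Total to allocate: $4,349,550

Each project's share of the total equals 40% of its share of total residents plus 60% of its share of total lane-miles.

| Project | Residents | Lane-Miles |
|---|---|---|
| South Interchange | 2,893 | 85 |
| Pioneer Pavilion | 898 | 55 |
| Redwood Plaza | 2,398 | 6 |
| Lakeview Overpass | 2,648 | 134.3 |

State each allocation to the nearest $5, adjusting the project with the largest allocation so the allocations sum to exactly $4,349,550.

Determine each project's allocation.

South Interchange: $1,360,965 · Pioneer Pavilion: $688,875 · Redwood Plaza: $527,980 · Lakeview Overpass: $1,771,730

Totals — residents 8,837, lane-miles 280.3.
Blended shares (40% residents + 60% lane-miles): South Interchange 0.3129; Pioneer Pavilion 0.1584; Redwood Plaza 0.1214; Lakeview Overpass 0.4073.
Raw shares: South Interchange 1,360,962.58; Pioneer Pavilion 688,874.25; Redwood Plaza 527,978.85; Lakeview Overpass 1,771,734.32.
After rounding ($5): South Interchange $1,360,965; Pioneer Pavilion $688,875; Redwood Plaza $527,980; Lakeview Overpass $1,771,735. Sum = $4,349,555.
Difference $4,349,550 − $4,349,555 = −$5 applied to largest allocation (Lakeview Overpass): Lakeview Overpass becomes $1,771,730.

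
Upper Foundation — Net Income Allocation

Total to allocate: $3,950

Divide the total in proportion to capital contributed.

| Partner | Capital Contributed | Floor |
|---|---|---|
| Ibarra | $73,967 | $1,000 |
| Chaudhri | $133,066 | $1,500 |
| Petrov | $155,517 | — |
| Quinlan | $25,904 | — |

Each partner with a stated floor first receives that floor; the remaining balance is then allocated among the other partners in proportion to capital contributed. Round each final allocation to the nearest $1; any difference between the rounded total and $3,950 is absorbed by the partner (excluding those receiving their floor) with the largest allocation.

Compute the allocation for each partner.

Ibarra: $1,000 | Chaudhri: $1,500 | Petrov: $1,243 | Quinlan: $207

Fund the minimums — Ibarra $1,000; Chaudhri $1,500. Residual $1,450.
Residual split over remaining capital contributed 181,421: Petrov 1,242.96 → $1,243; Quinlan 207.04 → $207.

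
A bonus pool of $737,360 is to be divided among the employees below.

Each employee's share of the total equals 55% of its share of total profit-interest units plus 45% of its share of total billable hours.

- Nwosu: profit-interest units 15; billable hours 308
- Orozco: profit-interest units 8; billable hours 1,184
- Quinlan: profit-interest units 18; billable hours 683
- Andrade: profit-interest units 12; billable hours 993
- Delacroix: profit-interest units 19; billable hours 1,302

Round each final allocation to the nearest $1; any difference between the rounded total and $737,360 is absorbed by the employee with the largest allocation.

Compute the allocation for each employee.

Profit-interest units total 72; billable hours total 4,470.
Blended shares (55% profit-interest units + 45% billable hours): Nwosu 0.1456; Orozco 0.1803; Quinlan 0.2063; Andrade 0.1916; Delacroix 0.2762.
Pro-rata amounts: Nwosu 107,352.28; Orozco 132,950.24; Quinlan 152,086.69; Andrade 141,302.59; Delacroix 203,668.21.
After rounding ($1): Nwosu $107,352; Orozco $132,950; Quinlan $152,087; Andrade $141,303; Delacroix $203,668. Sum = $737,360.
Sum already equals the total — no adjustment.

Nwosu: $107,352; Orozco: $132,950; Quinlan: $152,087; Andrade: $141,303; Delacroix: $203,668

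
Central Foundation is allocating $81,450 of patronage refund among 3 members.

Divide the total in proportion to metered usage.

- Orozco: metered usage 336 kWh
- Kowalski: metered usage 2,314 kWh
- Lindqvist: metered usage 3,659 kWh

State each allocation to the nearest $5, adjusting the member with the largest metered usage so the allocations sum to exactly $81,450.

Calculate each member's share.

Orozco: $4,340 | Kowalski: $29,875 | Lindqvist: $47,235

Total metered usage = 336 + 2,314 + 3,659 = 6,309.
Pro-rata amounts: Orozco 4,337.80; Kowalski 29,874.04; Lindqvist 47,238.16.
After rounding ($5): Orozco $4,340; Kowalski $29,875; Lindqvist $47,240. Sum = $81,455.
Difference $81,450 − $81,455 = −$5 applied to largest metered usage (Lindqvist): Lindqvist becomes $47,235.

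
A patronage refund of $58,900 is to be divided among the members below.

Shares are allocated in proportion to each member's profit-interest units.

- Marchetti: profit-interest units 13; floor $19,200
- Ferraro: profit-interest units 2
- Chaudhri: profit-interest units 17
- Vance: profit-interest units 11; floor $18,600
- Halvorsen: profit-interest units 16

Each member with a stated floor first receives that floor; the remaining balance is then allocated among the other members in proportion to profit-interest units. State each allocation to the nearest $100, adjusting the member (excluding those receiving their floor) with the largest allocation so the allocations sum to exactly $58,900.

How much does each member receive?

Marchetti: $19,200; Ferraro: $1,200; Chaudhri: $10,300; Vance: $18,600; Halvorsen: $9,600

Guaranteed amounts: Marchetti $19,200; Vance $18,600. Remaining pool $21,100.
Remaining pool split over remaining profit-interest units 35: Ferraro 1,205.71 → $1,200; Chaudhri 10,248.57 → $10,200; Halvorsen 9,645.71 → $9,600.
Rounding difference +$100 applied to Chaudhri → $10,300.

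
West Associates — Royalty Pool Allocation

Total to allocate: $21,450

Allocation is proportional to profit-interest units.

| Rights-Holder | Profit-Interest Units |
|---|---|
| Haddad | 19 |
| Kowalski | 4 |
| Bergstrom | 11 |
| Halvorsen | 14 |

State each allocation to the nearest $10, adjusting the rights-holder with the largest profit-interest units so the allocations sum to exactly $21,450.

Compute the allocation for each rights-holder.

Haddad: $8,480 · Kowalski: $1,790 · Bergstrom: $4,920 · Halvorsen: $6,260

Total profit-interest units = 48.
Proportional shares: Haddad 19/48 × $21,450 = 8,490.62; Kowalski 4/48 × $21,450 = 1,787.50; Bergstrom 11/48 × $21,450 = 4,915.62; Halvorsen 14/48 × $21,450 = 6,256.25.
Rounded to nearest $10: Haddad $8,490; Kowalski $1,790; Bergstrom $4,920; Halvorsen $6,260. Sum = $21,460.
Difference $21,450 − $21,460 = −$10 applied to largest profit-interest units (Haddad): Haddad becomes $8,480.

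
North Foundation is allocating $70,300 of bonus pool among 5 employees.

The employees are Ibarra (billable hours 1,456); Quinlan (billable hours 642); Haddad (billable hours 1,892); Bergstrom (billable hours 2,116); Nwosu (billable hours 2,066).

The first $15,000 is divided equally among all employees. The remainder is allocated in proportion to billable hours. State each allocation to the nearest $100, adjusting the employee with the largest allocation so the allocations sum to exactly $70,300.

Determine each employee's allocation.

First tranche $15,000 split equally: $3,000 each.
Remainder $55,300 by billable hours (total 8,172): Ibarra 9,852.77 → $9,900; Quinlan 4,344.42 → $4,300; Haddad 12,803.18 → $12,800; Bergstrom 14,318.99 → $14,300; Nwosu 13,980.64 → $14,000.
Totals: Ibarra $3,000 + $9,900 = $12,900; Quinlan $3,000 + $4,300 = $7,300; Haddad $3,000 + $12,800 = $15,800; Bergstrom $3,000 + $14,300 = $17,300; Nwosu $3,000 + $14,000 = $17,000.

Ibarra: $12,900 · Quinlan: $7,300 · Haddad: $15,800 · Bergstrom: $17,300 · Nwosu: $17,000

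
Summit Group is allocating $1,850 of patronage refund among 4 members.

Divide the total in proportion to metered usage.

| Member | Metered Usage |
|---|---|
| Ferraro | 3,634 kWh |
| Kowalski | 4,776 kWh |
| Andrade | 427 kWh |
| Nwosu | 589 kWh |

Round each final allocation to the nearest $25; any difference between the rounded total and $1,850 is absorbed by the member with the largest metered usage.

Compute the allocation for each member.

Total metered usage = 3,634 + 4,776 + 427 + 589 = 9,426.
Unrounded shares: Ferraro 713.23; Kowalski 937.36; Andrade 83.81; Nwosu 115.60.
After rounding ($25): Ferraro $725; Kowalski $925; Andrade $75; Nwosu $125. Sum = $1,850.
Rounded total matches; no reconciliation needed.

Ferraro: $725 | Kowalski: $925 | Andrade: $75 | Nwosu: $125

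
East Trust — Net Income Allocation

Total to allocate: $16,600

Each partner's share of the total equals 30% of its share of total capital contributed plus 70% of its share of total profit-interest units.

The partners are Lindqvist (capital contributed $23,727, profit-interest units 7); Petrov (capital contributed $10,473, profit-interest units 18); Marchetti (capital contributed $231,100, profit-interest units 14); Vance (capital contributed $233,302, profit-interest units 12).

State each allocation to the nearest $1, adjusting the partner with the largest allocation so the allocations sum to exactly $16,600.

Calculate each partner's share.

Lindqvist: $1,832; Petrov: $4,206; Marchetti: $5,498; Vance: $5,064

Capital contributed total 498,602; profit-interest units total 51.
Blended shares (30% capital contributed + 70% profit-interest units): Lindqvist 0.1104; Petrov 0.2534; Marchetti 0.3312; Vance 0.3051.
Pro-rata amounts: Lindqvist 1,831.89; Petrov 4,205.78; Marchetti 5,498.01; Vance 5,064.32.
At nearest $1: Lindqvist $1,832; Petrov $4,206; Marchetti $5,498; Vance $5,064. Sum = $16,600.
Rounded total matches; no reconciliation needed.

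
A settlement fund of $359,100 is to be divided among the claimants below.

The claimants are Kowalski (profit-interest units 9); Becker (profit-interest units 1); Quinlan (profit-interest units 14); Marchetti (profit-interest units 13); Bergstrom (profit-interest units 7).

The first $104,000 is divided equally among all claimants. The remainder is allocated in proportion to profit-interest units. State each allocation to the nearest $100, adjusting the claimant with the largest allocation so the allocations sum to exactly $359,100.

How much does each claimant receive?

First tranche $104,000 split equally: $20,800 each.
Remainder $255,100 by profit-interest units (total 44): Kowalski 52,179.55 → $52,200; Becker 5,797.73 → $5,800; Quinlan 81,168.18 → $81,200; Marchetti 75,370.45 → $75,400; Bergstrom 40,584.09 → $40,600.
Rounding difference −$100 on remainder applied to Quinlan.
Totals: Kowalski $20,800 + $52,200 = $73,000; Becker $20,800 + $5,800 = $26,600; Quinlan $20,800 + $81,100 = $101,900; Marchetti $20,800 + $75,400 = $96,200; Bergstrom $20,800 + $40,600 = $61,400.

Kowalski: $73,000 · Becker: $26,600 · Quinlan: $101,900 · Marchetti: $96,200 · Bergstrom: $61,400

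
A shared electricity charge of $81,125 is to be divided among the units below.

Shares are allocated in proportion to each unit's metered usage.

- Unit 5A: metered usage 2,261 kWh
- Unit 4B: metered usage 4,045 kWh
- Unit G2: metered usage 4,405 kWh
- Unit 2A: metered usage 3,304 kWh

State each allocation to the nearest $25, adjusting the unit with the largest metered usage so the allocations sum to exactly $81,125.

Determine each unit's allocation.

Total metered usage = 14,015.
Unrounded shares: Unit 5A 2,261/14,015 × $81,125 = 13,087.67; Unit 4B 4,045/14,015 × $81,125 = 23,414.24; Unit G2 4,405/14,015 × $81,125 = 25,498.08; Unit 2A 3,304/14,015 × $81,125 = 19,125.01.
After rounding ($25): Unit 5A $13,100; Unit 4B $23,425; Unit G2 $25,500; Unit 2A $19,125. Sum = $81,150.
Difference $81,125 − $81,150 = −$25 applied to largest metered usage (Unit G2): Unit G2 becomes $25,475.

Unit 5A: $13,100 | Unit 4B: $23,425 | Unit G2: $25,475 | Unit 2A: $19,125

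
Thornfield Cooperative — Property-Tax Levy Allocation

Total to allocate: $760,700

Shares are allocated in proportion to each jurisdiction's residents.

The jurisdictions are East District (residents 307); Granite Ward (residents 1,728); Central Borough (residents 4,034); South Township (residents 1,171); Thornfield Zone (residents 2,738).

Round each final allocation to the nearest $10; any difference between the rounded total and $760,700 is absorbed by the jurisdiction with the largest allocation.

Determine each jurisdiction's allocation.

Total residents = 9,978.
Unrounded shares: East District 307/9,978 × $760,700 = 23,404.98; Granite Ward 1,728/9,978 × $760,700 = 131,738.79; Central Borough 4,034/9,978 × $760,700 = 307,542.97; South Township 1,171/9,978 × $760,700 = 89,274.37; Thornfield Zone 2,738/9,978 × $760,700 = 208,738.89.
At nearest $10: East District $23,400; Granite Ward $131,740; Central Borough $307,540; South Township $89,270; Thornfield Zone $208,740. Sum = $760,690.
Difference $760,700 − $760,690 = +$10 applied to largest allocation (Central Borough): Central Borough becomes $307,550.

East District: $23,400 · Granite Ward: $131,740 · Central Borough: $307,550 · South Township: $89,270 · Thornfield Zone: $208,740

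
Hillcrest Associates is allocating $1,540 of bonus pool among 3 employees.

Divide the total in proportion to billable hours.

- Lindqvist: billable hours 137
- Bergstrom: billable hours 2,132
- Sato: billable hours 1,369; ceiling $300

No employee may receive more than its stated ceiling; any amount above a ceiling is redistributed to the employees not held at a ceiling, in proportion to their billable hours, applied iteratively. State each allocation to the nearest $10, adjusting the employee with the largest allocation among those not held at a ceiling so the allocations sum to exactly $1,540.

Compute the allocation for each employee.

Combined billable hours = 3,638.
Proportional shares (ignoring caps): Lindqvist 57.99; Bergstrom 902.50; Sato 579.51.
Held at cap: Sato ($300); residual $1,240 reallocated over remaining billable hours 2,269.
Remaining shares: Lindqvist 74.87 → $70; Bergstrom 1,165.13 → $1,170.

Lindqvist: $70 · Bergstrom: $1,170 · Sato: $300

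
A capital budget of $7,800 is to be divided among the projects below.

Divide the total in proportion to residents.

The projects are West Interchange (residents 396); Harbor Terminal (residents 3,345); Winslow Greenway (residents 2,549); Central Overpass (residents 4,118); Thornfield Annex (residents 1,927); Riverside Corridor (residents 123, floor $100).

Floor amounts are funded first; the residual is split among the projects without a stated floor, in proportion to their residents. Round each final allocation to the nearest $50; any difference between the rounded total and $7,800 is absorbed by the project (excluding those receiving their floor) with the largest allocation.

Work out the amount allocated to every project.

Fund the minimums — Riverside Corridor $100. Remaining pool $7,700.
Remaining pool split over remaining residents 12,335: West Interchange 247.20 → $250; Harbor Terminal 2,088.08 → $2,100; Winslow Greenway 1,591.19 → $1,600; Central Overpass 2,570.62 → $2,550; Thornfield Annex 1,202.91 → $1,200.

West Interchange: $250; Harbor Terminal: $2,100; Winslow Greenway: $1,600; Central Overpass: $2,550; Thornfield Annex: $1,200; Riverside Corridor: $100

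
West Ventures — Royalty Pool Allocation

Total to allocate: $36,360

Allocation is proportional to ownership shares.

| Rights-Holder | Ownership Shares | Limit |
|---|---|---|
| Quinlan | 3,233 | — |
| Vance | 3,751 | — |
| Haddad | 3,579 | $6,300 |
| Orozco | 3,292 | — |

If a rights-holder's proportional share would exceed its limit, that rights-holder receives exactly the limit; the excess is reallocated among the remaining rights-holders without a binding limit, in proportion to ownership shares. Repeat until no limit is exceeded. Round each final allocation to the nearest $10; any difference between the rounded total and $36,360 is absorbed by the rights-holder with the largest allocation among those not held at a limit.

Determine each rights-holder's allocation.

Quinlan: $9,460 | Vance: $10,970 | Haddad: $6,300 | Orozco: $9,630

Sum of ownership shares: 13,855.
Pro-rata shares before constraints: Quinlan 8,484.44; Vance 9,843.84; Haddad 9,392.45; Orozco 8,639.27.
Capped: Haddad ($6,300); residual $30,060 reallocated over remaining ownership shares 10,276.
Remaining shares: Quinlan 9,457.37 → $9,460; Vance 10,972.66 → $10,970; Orozco 9,629.96 → $9,630.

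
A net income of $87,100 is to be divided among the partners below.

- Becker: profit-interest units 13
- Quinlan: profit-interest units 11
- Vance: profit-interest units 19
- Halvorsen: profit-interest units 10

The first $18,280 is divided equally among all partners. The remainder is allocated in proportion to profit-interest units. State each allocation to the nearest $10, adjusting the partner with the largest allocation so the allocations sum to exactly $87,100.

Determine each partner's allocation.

Becker: $21,450 · Quinlan: $18,850 · Vance: $29,250 · Halvorsen: $17,550

First tranche $18,280 split equally: $4,570 each.
Remainder $68,820 by profit-interest units (total 53): Becker 16,880.38 → $16,880; Quinlan 14,283.40 → $14,280; Vance 24,671.32 → $24,670; Halvorsen 12,984.91 → $12,980.
Rounding difference +$10 on remainder applied to Vance.
Totals: Becker $4,570 + $16,880 = $21,450; Quinlan $4,570 + $14,280 = $18,850; Vance $4,570 + $24,680 = $29,250; Halvorsen $4,570 + $12,980 = $17,550.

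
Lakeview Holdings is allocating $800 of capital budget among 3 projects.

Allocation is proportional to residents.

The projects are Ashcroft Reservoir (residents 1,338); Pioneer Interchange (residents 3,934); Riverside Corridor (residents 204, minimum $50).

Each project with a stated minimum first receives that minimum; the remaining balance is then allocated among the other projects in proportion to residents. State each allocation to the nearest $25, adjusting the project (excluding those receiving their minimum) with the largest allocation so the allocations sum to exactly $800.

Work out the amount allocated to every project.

Guaranteed amounts: Riverside Corridor $50. Balance $750.
Balance split over remaining residents 5,272: Ashcroft Reservoir 190.35 → $200; Pioneer Interchange 559.65 → $550.

Ashcroft Reservoir: $200 | Pioneer Interchange: $550 | Riverside Corridor: $50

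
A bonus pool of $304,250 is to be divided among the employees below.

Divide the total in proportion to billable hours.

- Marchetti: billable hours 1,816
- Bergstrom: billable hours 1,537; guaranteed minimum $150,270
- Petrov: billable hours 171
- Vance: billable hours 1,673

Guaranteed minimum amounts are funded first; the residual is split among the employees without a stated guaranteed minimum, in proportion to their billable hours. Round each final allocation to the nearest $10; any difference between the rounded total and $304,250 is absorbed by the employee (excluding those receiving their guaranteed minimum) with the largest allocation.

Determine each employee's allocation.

Guaranteed amounts: Bergstrom $150,270. Balance $153,980.
Balance split over remaining billable hours 3,660: Marchetti 76,401.01 → $76,400; Petrov 7,194.15 → $7,190; Vance 70,384.85 → $70,380.
Rounding difference +$10 applied to Marchetti → $76,410.

Marchetti: $76,410 | Bergstrom: $150,270 | Petrov: $7,190 | Vance: $70,380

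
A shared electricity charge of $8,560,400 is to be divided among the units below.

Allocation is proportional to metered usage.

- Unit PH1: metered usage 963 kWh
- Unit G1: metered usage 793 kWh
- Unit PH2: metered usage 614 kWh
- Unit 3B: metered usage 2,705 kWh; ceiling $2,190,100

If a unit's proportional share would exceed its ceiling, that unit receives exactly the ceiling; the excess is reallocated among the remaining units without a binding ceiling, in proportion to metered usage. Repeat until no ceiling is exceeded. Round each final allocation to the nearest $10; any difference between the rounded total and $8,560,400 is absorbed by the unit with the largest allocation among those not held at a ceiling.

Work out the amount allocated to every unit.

Metered usage total: 5,075.
Proportional shares (ignoring caps): Unit PH1 1,624,367.53; Unit G1 1,337,615.21; Unit PH2 1,035,681.89; Unit 3B 4,562,735.37.
Cap binds for Unit 3B ($2,190,100); remaining pool $6,370,300 reallocated over remaining metered usage 2,370.
Shares after redistribution: Unit PH1 2,588,438.35 → $2,588,440; Unit G1 2,131,497.00 → $2,131,500; Unit PH2 1,650,364.64 → $1,650,360.

Unit PH1: $2,588,440 · Unit G1: $2,131,500 · Unit PH2: $1,650,360 · Unit 3B: $2,190,100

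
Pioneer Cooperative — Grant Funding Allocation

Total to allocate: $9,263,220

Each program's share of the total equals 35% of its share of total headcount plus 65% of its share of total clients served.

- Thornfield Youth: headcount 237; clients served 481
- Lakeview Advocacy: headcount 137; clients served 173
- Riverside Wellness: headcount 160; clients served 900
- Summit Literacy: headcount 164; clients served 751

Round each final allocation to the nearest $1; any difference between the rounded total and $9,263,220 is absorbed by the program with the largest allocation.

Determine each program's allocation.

Thornfield Youth: $2,357,299; Lakeview Advocacy: $1,088,257; Riverside Wellness: $3,094,150; Summit Literacy: $2,723,514

Headcount total 698; clients served total 2,305.
Combined weights (35% headcount + 65% clients served): Thornfield Youth 0.2545; Lakeview Advocacy 0.1175; Riverside Wellness 0.3340; Summit Literacy 0.2940.
Proportional shares: Thornfield Youth 2,357,299.18; Lakeview Advocacy 1,088,257.21; Riverside Wellness 3,094,150.04; Summit Literacy 2,723,513.58.
At nearest $1: Thornfield Youth $2,357,299; Lakeview Advocacy $1,088,257; Riverside Wellness $3,094,150; Summit Literacy $2,723,514. Sum = $9,263,220.
No rounding difference to absorb.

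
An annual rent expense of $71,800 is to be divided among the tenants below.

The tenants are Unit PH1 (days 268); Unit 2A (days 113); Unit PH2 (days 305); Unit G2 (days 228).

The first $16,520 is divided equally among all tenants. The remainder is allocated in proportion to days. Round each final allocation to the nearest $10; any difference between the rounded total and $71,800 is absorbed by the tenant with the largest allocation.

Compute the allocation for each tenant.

Unit PH1: $20,340; Unit 2A: $10,960; Unit PH2: $22,580; Unit G2: $17,920

First tranche $16,520 split equally: $4,130 each.
Remainder $55,280 by days (total 914): Unit PH1 16,209.02 → $16,210; Unit 2A 6,834.40 → $6,830; Unit PH2 18,446.83 → $18,450; Unit G2 13,789.76 → $13,790.
Totals: Unit PH1 $4,130 + $16,210 = $20,340; Unit 2A $4,130 + $6,830 = $10,960; Unit PH2 $4,130 + $18,450 = $22,580; Unit G2 $4,130 + $13,790 = $17,920.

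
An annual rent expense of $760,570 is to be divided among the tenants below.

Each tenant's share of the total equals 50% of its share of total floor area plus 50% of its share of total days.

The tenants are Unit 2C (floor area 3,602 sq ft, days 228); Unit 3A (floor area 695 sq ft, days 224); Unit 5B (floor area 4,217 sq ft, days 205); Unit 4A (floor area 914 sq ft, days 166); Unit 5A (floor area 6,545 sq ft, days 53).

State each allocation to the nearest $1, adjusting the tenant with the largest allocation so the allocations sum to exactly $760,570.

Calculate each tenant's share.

Unit 2C: $184,735 | Unit 3A: $113,788 | Unit 5B: $189,392 | Unit 4A: $93,824 | Unit 5A: $178,831

Floor area total 15,973; days total 876.
Composite weights (50% floor area + 50% days): Unit 2C 0.2429; Unit 3A 0.1496; Unit 5B 0.2490; Unit 4A 0.1234; Unit 5A 0.2351.
Pro-rata amounts: Unit 2C 184,734.66; Unit 3A 113,788.38; Unit 5B 189,391.92; Unit 4A 93,823.64; Unit 5A 178,831.40.
After rounding ($1): Unit 2C $184,735; Unit 3A $113,788; Unit 5B $189,392; Unit 4A $93,824; Unit 5A $178,831. Sum = $760,570.
Sum already equals the total — no adjustment.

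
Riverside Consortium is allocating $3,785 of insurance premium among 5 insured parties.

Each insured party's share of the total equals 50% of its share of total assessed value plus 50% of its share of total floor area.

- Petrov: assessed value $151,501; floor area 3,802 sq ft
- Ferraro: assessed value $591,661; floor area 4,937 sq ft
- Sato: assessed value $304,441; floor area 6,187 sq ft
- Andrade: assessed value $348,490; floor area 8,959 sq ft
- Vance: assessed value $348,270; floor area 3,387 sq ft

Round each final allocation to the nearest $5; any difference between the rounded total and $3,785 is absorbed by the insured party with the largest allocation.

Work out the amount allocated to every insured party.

Petrov: $430 · Ferraro: $985 · Sato: $760 · Andrade: $995 · Vance: $615

Totals — assessed value 1,744,363, floor area 27,272.
Blended shares (50% assessed value + 50% floor area): Petrov 0.1131; Ferraro 0.2601; Sato 0.2007; Andrade 0.2641; Vance 0.1619.
Pro-rata amounts: Petrov 428.20; Ferraro 984.50; Sato 759.63; Andrade 999.78; Vance 612.88.
Rounded to nearest $5: Petrov $430; Ferraro $985; Sato $760; Andrade $1,000; Vance $615. Sum = $3,790.
Difference $3,785 − $3,790 = −$5 applied to largest allocation (Andrade): Andrade becomes $995.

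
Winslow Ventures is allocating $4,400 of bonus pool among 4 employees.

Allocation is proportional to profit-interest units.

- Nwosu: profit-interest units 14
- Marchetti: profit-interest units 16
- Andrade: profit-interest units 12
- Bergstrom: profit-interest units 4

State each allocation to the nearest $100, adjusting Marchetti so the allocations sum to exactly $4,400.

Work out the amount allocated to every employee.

Nwosu: $1,300 · Marchetti: $1,600 · Andrade: $1,100 · Bergstrom: $400

Sum of profit-interest units: 46.
Pro-rata amounts: Nwosu 14/46 × $4,400 = 1,339.13; Marchetti 16/46 × $4,400 = 1,530.43; Andrade 12/46 × $4,400 = 1,147.83; Bergstrom 4/46 × $4,400 = 382.61.
At nearest $100: Nwosu $1,300; Marchetti $1,500; Andrade $1,100; Bergstrom $400. Sum = $4,300.
Difference $4,400 − $4,300 = +$100 applied to Marchetti: Marchetti becomes $1,600.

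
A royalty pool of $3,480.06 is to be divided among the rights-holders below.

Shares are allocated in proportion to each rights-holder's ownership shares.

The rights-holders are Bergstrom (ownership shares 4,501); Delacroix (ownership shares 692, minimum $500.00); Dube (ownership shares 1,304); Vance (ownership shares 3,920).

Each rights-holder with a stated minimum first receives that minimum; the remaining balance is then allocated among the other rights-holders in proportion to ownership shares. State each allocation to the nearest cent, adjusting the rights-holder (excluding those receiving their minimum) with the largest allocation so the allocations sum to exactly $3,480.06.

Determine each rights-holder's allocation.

Bergstrom: $1,379.25 | Delacroix: $500.00 | Dube: $399.59 | Vance: $1,201.22

Fund the minimums — Delacroix $500.00. Residual $2,980.06.
Residual split over remaining ownership shares 9,725: Bergstrom 1,379.2545 → $1,379.25; Dube 399.5885 → $399.59; Vance 1,201.2170 → $1,201.22.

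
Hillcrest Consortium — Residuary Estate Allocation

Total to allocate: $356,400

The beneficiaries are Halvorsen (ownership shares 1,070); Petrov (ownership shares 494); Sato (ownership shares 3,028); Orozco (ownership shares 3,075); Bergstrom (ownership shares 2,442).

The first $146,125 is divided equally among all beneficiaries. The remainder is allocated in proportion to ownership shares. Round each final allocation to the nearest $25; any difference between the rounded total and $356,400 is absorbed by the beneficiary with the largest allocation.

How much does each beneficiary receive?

First tranche $146,125 split equally: $29,225 each.
Remainder $210,275 by ownership shares (total 10,109): Halvorsen 22,256.83 → $22,250; Petrov 10,275.58 → $10,275; Sato 62,984.74 → $62,975; Orozco 63,962.37 → $63,950; Bergstrom 50,795.48 → $50,800.
Rounding difference +$25 on remainder applied to Orozco.
Totals: Halvorsen $29,225 + $22,250 = $51,475; Petrov $29,225 + $10,275 = $39,500; Sato $29,225 + $62,975 = $92,200; Orozco $29,225 + $63,975 = $93,200; Bergstrom $29,225 + $50,800 = $80,025.

Halvorsen: $51,475 · Petrov: $39,500 · Sato: $92,200 · Orozco: $93,200 · Bergstrom: $80,025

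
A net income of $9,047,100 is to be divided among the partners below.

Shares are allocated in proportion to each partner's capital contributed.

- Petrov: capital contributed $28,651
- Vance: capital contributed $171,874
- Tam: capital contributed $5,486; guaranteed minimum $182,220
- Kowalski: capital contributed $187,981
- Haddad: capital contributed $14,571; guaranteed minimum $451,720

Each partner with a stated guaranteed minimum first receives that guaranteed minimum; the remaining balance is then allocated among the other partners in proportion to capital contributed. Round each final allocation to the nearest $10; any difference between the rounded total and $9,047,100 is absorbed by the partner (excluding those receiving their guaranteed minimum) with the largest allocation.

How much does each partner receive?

Fund the minimums — Tam $182,220; Haddad $451,720. Remaining pool $8,413,160.
Remaining pool split over remaining capital contributed 388,506: Petrov 620,442.02 → $620,440; Vance 3,721,959.15 → $3,721,960; Kowalski 4,070,758.83 → $4,070,760.

Petrov: $620,440 · Vance: $3,721,960 · Tam: $182,220 · Kowalski: $4,070,760 · Haddad: $451,720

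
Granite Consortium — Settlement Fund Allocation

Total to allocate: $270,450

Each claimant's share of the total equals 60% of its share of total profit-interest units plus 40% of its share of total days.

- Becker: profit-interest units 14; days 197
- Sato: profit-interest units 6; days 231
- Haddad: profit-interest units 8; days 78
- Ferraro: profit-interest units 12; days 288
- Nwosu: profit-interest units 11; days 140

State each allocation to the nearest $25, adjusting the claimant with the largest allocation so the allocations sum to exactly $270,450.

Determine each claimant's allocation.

Becker: $67,350 | Sato: $45,850 | Haddad: $34,500 | Ferraro: $71,525 | Nwosu: $51,225

Profit-interest units total 51; days total 934.
Blended shares (60% profit-interest units + 40% days): Becker 0.2491; Sato 0.1695; Haddad 0.1275; Ferraro 0.2645; Nwosu 0.1894.
Unrounded shares: Becker 67,362.11; Sato 45,846.03; Haddad 34,488.42; Ferraro 71,538.61; Nwosu 51,214.83.
After rounding ($25): Becker $67,350; Sato $45,850; Haddad $34,500; Ferraro $71,550; Nwosu $51,225. Sum = $270,475.
Difference $270,450 − $270,475 = −$25 applied to largest allocation (Ferraro): Ferraro becomes $71,525.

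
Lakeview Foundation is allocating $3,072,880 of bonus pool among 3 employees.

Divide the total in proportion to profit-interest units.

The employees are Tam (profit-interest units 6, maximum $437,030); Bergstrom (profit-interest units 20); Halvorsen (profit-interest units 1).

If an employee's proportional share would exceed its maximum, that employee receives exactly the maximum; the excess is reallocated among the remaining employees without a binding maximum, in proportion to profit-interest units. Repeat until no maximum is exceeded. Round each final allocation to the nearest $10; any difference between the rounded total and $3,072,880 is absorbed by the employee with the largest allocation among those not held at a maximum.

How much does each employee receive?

Tam: $437,030; Bergstrom: $2,510,330; Halvorsen: $125,520

Sum of profit-interest units: 27.
Unconstrained shares: Tam 682,862.22; Bergstrom 2,276,207.41; Halvorsen 113,810.37.
Cap binds for Tam ($437,030); residual $2,635,850 reallocated over remaining profit-interest units 21.
Shares after redistribution: Bergstrom 2,510,333.33 → $2,510,330; Halvorsen 125,516.67 → $125,520.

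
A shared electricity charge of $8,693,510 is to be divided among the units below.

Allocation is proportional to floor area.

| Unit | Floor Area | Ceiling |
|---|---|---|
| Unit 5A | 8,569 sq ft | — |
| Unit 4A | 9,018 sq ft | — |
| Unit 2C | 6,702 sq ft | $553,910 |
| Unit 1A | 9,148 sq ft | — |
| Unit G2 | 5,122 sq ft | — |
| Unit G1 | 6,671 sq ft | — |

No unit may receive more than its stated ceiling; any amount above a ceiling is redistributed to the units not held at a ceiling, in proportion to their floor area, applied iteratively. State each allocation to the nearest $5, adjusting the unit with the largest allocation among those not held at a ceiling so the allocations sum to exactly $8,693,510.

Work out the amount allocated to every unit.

Combined floor area = 45,230.
Unconstrained shares: Unit 5A 1,647,019.39; Unit 4A 1,733,320.21; Unit 2C 1,288,169.45; Unit 1A 1,758,307.09; Unit G2 984,482.83; Unit G1 1,282,211.04.
Capped: Unit 2C ($553,910); remaining pool $8,139,600 reallocated over remaining floor area 38,528.
Shares after redistribution: Unit 5A 1,810,325.80 → $1,810,325; Unit 4A 1,905,183.58 → $1,905,185; Unit 1A 1,932,647.97 → $1,932,650; Unit G2 1,082,096.95 → $1,082,095; Unit G1 1,409,345.71 → $1,409,345.

Unit 5A: $1,810,325; Unit 4A: $1,905,185; Unit 2C: $553,910; Unit 1A: $1,932,650; Unit G2: $1,082,095; Unit G1: $1,409,345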